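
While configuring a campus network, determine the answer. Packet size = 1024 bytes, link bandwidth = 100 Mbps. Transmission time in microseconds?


Given: packet = 1024 bytes, bandwidth = 100 Mbps
Packet in bits = 1024 * 8 = 8192 bits
Bandwidth = 100 * 10^6 = 100000000 bps
Time = 8192 / 100000000 seconds
Time in us = 8192 * 10^6 / 100000000 = 81.92

81.92


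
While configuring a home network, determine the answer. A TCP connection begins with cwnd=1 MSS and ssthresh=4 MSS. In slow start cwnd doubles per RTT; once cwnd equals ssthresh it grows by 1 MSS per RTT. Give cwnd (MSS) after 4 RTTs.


RTT 0: cwnd = 1 MSS (initial)
RTT 1: cwnd = 2 MSS (slow start, doubled)
RTT 2: cwnd = 4 MSS (slow start, doubled)
RTT 3: cwnd = 5 MSS (congestion avoidance, +1)
RTT 4: cwnd = 6 MSS (congestion avoidance, +1)

6


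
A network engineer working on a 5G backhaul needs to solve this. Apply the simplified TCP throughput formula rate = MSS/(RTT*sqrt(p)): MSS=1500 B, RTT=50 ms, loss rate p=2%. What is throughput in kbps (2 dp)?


Given: MSS = 1500 bytes, RTT = 50 ms, loss = 2%
RTT in seconds = 50 / 1000 = 0.05
Loss rate = 2% = 0.02
sqrt(loss) = sqrt(0.02) = 0.141421356237
Throughput (bytes/s) = 1500 / (0.05 * 0.141421356237) = 212132.0344
Throughput (kbps) = 212132.0344 * 8 / 1000 = 1697.056275 -> 1697.06 kbps (2 dp)

1697.06


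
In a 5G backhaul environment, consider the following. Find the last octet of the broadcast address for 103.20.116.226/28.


Given: IP = 103.20.116.226, prefix = /28
Host bits = 32 - 28 = 4
Network last octet = 226 AND mask = 224
Host part size = 2^4 - 1 = 15
Broadcast last octet = 224 OR 15 = 239

239


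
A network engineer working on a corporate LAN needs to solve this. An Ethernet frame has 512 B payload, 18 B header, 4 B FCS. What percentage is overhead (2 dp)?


Given: payload = 512 B, header = 18 B, trailer = 4 B
Overhead bytes = header + trailer = 18 + 4 = 22
Total frame = payload + overhead = 512 + 22 = 534
Overhead % = 22 / 534 * 100 = 4.1199% -> 4.12% (2 dp)

4.12


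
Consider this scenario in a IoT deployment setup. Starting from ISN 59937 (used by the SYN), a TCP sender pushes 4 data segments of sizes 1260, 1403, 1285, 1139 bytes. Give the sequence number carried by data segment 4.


The SYN occupies sequence number ISN = 59937, so the first data byte is ISN + 1 = 59938.
SEQ of data segment i = (ISN + 1) + sum of payload sizes of segments 1..i-1.
Segment 1: SEQ = 59938, payload = 1260 bytes
Segment 2: SEQ = 61198, payload = 1403 bytes
Segment 3: SEQ = 62601, payload = 1285 bytes
Segment 4: SEQ = 63886, payload = 1139 bytes
SEQ of segment 4 = 59938 + 1260 + 1403 + 1285 = 63886

63886


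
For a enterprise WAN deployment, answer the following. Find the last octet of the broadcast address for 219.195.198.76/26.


Given: IP = 219.195.198.76, prefix = /26
Host bits = 32 - 26 = 6
Network last octet = 76 AND mask = 64
Host part size = 2^6 - 1 = 63
Broadcast last octet = 64 OR 63 = 127

127


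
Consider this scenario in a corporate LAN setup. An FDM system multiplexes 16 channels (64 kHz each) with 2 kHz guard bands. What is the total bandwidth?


Given: 16 channels, 64 kHz each, guard = 2 kHz
Channel bandwidth = 16 * 64 = 1024 kHz
Guard bands = 15 gaps * 2 kHz = 30 kHz
Total = 1024 + 30 = 1054 kHz

1054


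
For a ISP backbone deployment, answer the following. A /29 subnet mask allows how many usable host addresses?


Given: subnet mask /29
Host bits = 32 - 29 = 3
Total addresses = 2^3 = 8
Usable hosts = 8 - 2 (network + broadcast) = 6

6


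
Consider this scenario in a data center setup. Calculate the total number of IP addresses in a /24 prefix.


Given: CIDR prefix /24
Host bits = 32 - 24 = 8
Total addresses = 2^8 = 256

256


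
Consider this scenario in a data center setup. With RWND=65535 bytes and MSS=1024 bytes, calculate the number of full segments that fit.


Given: RWND = 65535 bytes, MSS = 1024 bytes
Full segments = floor(RWND / MSS)
Full segments = floor(65535 / 1024)
Full segments = floor(63.999) = 63

63


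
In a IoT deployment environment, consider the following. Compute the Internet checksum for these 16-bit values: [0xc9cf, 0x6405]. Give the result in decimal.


Given words: [0xc9cf, 0x6405]
Step 1: Sum all words
Raw sum = 51663 + 25605 = 77268
Step 2: Fold carry: (11732 + 1) = 11733
One's complement = ~11733 & 0xFFFF = 53802

53802


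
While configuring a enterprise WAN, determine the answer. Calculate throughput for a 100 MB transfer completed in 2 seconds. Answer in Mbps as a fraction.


Given: file = 100 MB, time = 2 s
File in Mb = 100 * 8 = 800 Mb
Throughput = 800 / 2 Mbps
Throughput = 400 Mbps

400


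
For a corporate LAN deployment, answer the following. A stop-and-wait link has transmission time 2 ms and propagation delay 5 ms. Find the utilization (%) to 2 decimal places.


Given: Ttrans = 2 ms, Tprop = 5 ms
RTT = 2 * Tprop = 2 * 5 = 10 ms
U = Ttrans / (Ttrans + RTT)
U = 2 / (2 + 10)
U = 2 / 12 = 0.166667
U% = 16.67%

16.67


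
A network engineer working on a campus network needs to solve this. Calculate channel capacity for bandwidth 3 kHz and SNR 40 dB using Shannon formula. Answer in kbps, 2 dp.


Given: B = 3 kHz, SNR = 40 dB
SNR linear = 10^(40/10) = 10000
1 + SNR = 10001
log2(10001) = 13.2878566418
C = 3 * 1000 * 13.2878566418 = 39863.5699 bps
C = 39.863570 kbps -> 39.86 kbps (2 dp)

39.86


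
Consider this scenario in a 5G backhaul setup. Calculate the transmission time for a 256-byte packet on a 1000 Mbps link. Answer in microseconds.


Given: packet = 256 bytes, bandwidth = 1000 Mbps
Packet in bits = 256 * 8 = 2048 bits
Bandwidth = 1000 * 10^6 = 1000000000 bps
Time = 2048 / 1000000000 seconds
Time in us = 2048 * 10^6 / 1000000000 = 2.048

2.048


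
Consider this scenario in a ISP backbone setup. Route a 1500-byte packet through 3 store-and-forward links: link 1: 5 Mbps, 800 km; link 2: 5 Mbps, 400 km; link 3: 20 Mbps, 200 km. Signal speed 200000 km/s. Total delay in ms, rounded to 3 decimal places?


Packet = 1500 bytes = 12000 bits. Store-and-forward: sum (t_trans + t_prop) per link.
Link 1: t_trans = 12000/(5*10^6) s = 2.4000 ms; t_prop = 800/200000 s = 4.0000 ms; subtotal = 6.4000 ms
Link 2: t_trans = 12000/(5*10^6) s = 2.4000 ms; t_prop = 400/200000 s = 2.0000 ms; subtotal = 4.4000 ms
Link 3: t_trans = 12000/(20*10^6) s = 0.6000 ms; t_prop = 200/200000 s = 1.0000 ms; subtotal = 1.6000 ms
End-to-end = 6.4000 + 4.4000 + 1.6000 = 12.4000 ms -> 12.400 ms (3 dp)

12.400


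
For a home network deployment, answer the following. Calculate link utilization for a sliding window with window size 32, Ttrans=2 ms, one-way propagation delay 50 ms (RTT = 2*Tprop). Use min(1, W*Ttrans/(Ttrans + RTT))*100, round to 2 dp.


Given: W = 32, Ttrans = 2 ms, RTT = 100 ms (= 2 * Tprop, Tprop = 50 ms)
Cycle time = Ttrans + RTT = 2 + 100 = 102 ms (first packet sent until its ACK returns)
W * Ttrans = 32 * 2 = 64 ms of sending per cycle
W * Ttrans / (Ttrans + RTT) = 64 / 102 = 0.627451
U = min(1, 0.627451) = 0.627451
U% = 62.75%

62.75


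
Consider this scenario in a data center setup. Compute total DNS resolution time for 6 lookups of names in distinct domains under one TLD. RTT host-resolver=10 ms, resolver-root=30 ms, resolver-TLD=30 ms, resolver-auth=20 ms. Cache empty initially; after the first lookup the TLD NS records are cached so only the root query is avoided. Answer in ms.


Lookup 1 (cold cache): local + root + TLD + auth = 10 + 30 + 30 + 20 = 90 ms
Lookups 2..6 (TLD NS cached -> skip root; new domain -> still ask TLD and auth): local + TLD + auth = 10 + 30 + 20 = 60 ms each
Remaining 5 lookups: 5 * 60 = 300 ms
Total = 90 + 300 = 390 ms

390


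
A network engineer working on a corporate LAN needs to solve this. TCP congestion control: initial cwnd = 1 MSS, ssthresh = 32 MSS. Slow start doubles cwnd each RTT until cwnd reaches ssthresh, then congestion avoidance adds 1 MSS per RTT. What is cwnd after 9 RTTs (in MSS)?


RTT 0: cwnd = 1 MSS (initial)
RTT 1: cwnd = 2 MSS (slow start, doubled)
RTT 2: cwnd = 4 MSS (slow start, doubled)
RTT 3: cwnd = 8 MSS (slow start, doubled)
RTT 4: cwnd = 16 MSS (slow start, doubled)
RTT 5: cwnd = 32 MSS (slow start, doubled)
RTT 6: cwnd = 33 MSS (congestion avoidance, +1)
RTT 7: cwnd = 34 MSS (congestion avoidance, +1)
RTT 8: cwnd = 35 MSS (congestion avoidance, +1)
RTT 9: cwnd = 36 MSS (congestion avoidance, +1)

36


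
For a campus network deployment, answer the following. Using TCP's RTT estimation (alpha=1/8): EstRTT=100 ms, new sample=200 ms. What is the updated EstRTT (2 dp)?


Given: EstRTT = 100 ms, SampleRTT = 200 ms, alpha = 1/8
New EstRTT = (1 - alpha) * EstRTT + alpha * SampleRTT
(7/8) * 100 = 87.5
(1/8) * 200 = 25
New EstRTT = 87.5 + 25 = 112.5 ms -> 112.50 ms (2 dp)

112.50


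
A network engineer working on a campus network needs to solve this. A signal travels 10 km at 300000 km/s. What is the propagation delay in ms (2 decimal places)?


Given: distance = 10 km, speed = 300000 km/s
Delay = distance / speed = 10 / 300000 seconds
Delay in ms = 10 * 1000 / 300000
Delay = 0.0333 ms
Rounded to 2 dp = 0.03 ms

0.03


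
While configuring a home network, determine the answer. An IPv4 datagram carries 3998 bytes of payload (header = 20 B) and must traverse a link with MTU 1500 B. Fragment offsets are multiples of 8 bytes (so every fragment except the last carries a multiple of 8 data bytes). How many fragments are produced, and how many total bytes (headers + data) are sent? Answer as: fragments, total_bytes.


Max data per non-final fragment = floor((MTU - header)/8)*8 = floor((1500 - 20)/8)*8 = floor(1480/8)*8 = 1480 B
Final fragment needs no 8-byte alignment: it can carry up to MTU - header = 1480 B
Non-final fragments needed = ceil((payload - 1480) / 1480) = ceil(2518/1480) = ceil(1.7014) = 2
Number of fragments = 2 + 1 = 3
Fragment sizes (data): 2 * 1480 B + 1038 B (last, 1038 <= 1480 OK)
Total bytes sent = payload + n_frags * header = 3998 + 3*20 = 3998 + 60 = 4058 B

3, 4058


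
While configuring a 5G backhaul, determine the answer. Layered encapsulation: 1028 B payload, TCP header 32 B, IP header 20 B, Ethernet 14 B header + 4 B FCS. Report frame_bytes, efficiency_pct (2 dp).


TCP segment = 1028 + 32 = 1060 B
IP packet = 1060 + 20 = 1080 B
Ethernet frame = 1080 + 14 + 4 = 1098 B
Efficiency = app / frame = 1028 / 1098 = 0.936248 = 93.6248% -> 93.62% (2 dp)

1098, 93.62


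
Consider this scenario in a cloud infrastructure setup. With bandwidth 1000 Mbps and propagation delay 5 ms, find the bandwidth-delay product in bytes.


Given: bandwidth = 1000 Mbps, delay = 5 ms
BDP in bits = 1000 * 10^6 * 5 / 1000
BDP in bits = 5000000
BDP in bytes = 5000000 / 8 = 625000

625000


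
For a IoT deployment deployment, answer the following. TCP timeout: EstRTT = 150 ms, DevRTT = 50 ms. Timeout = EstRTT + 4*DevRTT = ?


Given: EstRTT = 150 ms, DevRTT = 50 ms
Timeout = EstRTT + 4 * DevRTT
4 * DevRTT = 4 * 50 = 200
Timeout = 150 + 200 = 350 ms

350


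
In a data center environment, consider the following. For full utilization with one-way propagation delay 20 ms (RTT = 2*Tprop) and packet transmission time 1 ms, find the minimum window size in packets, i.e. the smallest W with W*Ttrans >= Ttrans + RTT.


Given: Ttrans = 1 ms, RTT = 40 ms (= 2 * Tprop, Tprop = 20 ms)
Time until first ACK returns = Ttrans + RTT = 1 + 40 = 41 ms
Need W * Ttrans >= Ttrans + RTT  ->  W >= (Ttrans + RTT) / Ttrans
(Ttrans + RTT) / Ttrans = 41 / 1 = 41
W_min = ceil(41) = 41

41


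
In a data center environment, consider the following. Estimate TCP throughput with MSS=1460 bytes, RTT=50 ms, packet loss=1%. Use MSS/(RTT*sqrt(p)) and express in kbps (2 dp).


Given: MSS = 1460 bytes, RTT = 50 ms, loss = 1%
RTT in seconds = 50 / 1000 = 0.05
Loss rate = 1% = 0.01
sqrt(loss) = sqrt(0.01) = 0.1
Throughput (bytes/s) = 1460 / (0.05 * 0.1) = 292000.0000
Throughput (kbps) = 292000.0000 * 8 / 1000 = 2336.000000 -> 2336.00 kbps (2 dp)

2336.00


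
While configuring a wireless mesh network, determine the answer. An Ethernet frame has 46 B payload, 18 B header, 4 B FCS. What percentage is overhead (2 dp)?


Given: payload = 46 B, header = 18 B, trailer = 4 B
Overhead bytes = header + trailer = 18 + 4 = 22
Total frame = payload + overhead = 46 + 22 = 68
Overhead % = 22 / 68 * 100 = 32.3529% -> 32.35% (2 dp)

32.35


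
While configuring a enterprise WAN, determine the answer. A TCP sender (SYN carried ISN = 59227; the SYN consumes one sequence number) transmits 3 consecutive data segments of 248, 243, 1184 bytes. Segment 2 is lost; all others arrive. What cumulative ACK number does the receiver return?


SYN uses sequence number 59227; first data byte = ISN + 1 = 59228.
Segment 1: SEQ = 59228, len = 248 B, covers [59228, 59475]
Segment 2: SEQ = 59476, len = 243 B, covers [59476, 59718] [LOST]
Segment 3: SEQ = 59719, len = 1184 B, covers [59719, 60902]
In-order data received: bytes [59228, 59475] (segments 1..1).
Segment 2 missing -> gap begins at byte 59476; later segments buffered out of order.
Cumulative ACK = next expected in-order byte = 59228 + 248 = 59476

59476


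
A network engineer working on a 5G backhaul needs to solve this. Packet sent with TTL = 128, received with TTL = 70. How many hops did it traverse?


Given: initial TTL = 128, received TTL = 70
Hops = initial TTL - received TTL
Hops = 128 - 70 = 58

58


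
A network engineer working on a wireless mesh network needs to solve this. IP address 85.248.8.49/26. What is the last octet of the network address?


Given: IP = 85.248.8.49, prefix = /26
Subnet mask = 255.255.255.192
Last octet of IP: 49
Last octet of mask: 192
Network last octet = 49 AND 192 = 0

0


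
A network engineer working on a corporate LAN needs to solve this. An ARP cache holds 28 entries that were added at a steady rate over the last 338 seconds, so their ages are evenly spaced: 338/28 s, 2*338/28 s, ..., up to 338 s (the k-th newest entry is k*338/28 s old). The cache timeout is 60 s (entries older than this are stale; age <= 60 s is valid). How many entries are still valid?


Ages are k * 338/28 s for k = 1..28 (spacing = 12.0714 s).
Entry k is valid iff k * 338/28 <= 60 iff k <= 28 * 60 / 338 = 4.9704
n_valid = floor(4.9704) = 4
(n_stale = 28 - 4 = 24)

4


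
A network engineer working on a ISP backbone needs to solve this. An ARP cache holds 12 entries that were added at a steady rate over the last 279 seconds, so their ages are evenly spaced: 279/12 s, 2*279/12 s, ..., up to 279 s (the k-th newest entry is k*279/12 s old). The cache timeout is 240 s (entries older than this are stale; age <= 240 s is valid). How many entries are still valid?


Ages are k * 279/12 s for k = 1..12 (spacing = 23.2500 s).
Entry k is valid iff k * 279/12 <= 240 iff k <= 12 * 240 / 279 = 10.3226
n_valid = floor(10.3226) = 10
(n_stale = 12 - 10 = 2)

10


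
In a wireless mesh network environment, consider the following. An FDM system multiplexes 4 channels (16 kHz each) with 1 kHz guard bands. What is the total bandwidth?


Given: 4 channels, 16 kHz each, guard = 1 kHz
Channel bandwidth = 4 * 16 = 64 kHz
Guard bands = 3 gaps * 1 kHz = 3 kHz
Total = 64 + 3 = 67 kHz

67


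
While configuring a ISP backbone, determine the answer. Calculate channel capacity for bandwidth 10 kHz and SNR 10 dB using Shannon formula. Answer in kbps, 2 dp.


Given: B = 10 kHz, SNR = 10 dB
SNR linear = 10^(10/10) = 10
1 + SNR = 11
log2(11) = 3.4594316186
C = 10 * 1000 * 3.4594316186 = 34594.3162 bps
C = 34.594316 kbps -> 34.59 kbps (2 dp)

34.59


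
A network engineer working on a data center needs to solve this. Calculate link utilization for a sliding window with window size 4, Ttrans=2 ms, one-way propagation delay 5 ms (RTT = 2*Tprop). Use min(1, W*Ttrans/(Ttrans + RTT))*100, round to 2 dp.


Given: W = 4, Ttrans = 2 ms, RTT = 10 ms (= 2 * Tprop, Tprop = 5 ms)
Cycle time = Ttrans + RTT = 2 + 10 = 12 ms (first packet sent until its ACK returns)
W * Ttrans = 4 * 2 = 8 ms of sending per cycle
W * Ttrans / (Ttrans + RTT) = 8 / 12 = 0.666667
U = min(1, 0.666667) = 0.666667
U% = 66.67%

66.67


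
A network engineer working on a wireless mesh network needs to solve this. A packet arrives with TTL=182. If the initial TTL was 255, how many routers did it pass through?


Given: initial TTL = 255, received TTL = 182
Hops = initial TTL - received TTL
Hops = 255 - 182 = 73

73


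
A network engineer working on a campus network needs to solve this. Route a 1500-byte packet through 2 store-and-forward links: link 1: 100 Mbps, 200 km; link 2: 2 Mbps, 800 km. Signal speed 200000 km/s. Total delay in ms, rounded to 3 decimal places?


Packet = 1500 bytes = 12000 bits. Store-and-forward: sum (t_trans + t_prop) per link.
Link 1: t_trans = 12000/(100*10^6) s = 0.1200 ms; t_prop = 200/200000 s = 1.0000 ms; subtotal = 1.1200 ms
Link 2: t_trans = 12000/(2*10^6) s = 6.0000 ms; t_prop = 800/200000 s = 4.0000 ms; subtotal = 10.0000 ms
End-to-end = 1.1200 + 10.0000 = 11.1200 ms -> 11.120 ms (3 dp)

11.120


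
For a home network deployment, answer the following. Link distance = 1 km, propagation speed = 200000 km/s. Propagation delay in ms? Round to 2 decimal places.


Given: distance = 1 km, speed = 200000 km/s
Delay = distance / speed = 1 / 200000 seconds
Delay in ms = 1 * 1000 / 200000
Delay = 0.0050 ms
Rounded to 2 dp = 0.01 ms

0.01


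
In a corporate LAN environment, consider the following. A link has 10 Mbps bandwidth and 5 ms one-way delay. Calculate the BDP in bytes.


Given: bandwidth = 10 Mbps, delay = 5 ms
BDP in bits = 10 * 10^6 * 5 / 1000
BDP in bits = 50000
BDP in bytes = 50000 / 8 = 6250

6250


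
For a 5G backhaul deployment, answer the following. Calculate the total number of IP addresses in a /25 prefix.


Given: CIDR prefix /25
Host bits = 32 - 25 = 7
Total addresses = 2^7 = 128

128


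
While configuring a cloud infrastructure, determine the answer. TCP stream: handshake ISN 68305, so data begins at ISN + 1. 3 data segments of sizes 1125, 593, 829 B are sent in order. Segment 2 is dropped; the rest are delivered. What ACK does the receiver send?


SYN uses sequence number 68305; first data byte = ISN + 1 = 68306.
Segment 1: SEQ = 68306, len = 1125 B, covers [68306, 69430]
Segment 2: SEQ = 69431, len = 593 B, covers [69431, 70023] [LOST]
Segment 3: SEQ = 70024, len = 829 B, covers [70024, 70852]
In-order data received: bytes [68306, 69430] (segments 1..1).
Segment 2 missing -> gap begins at byte 69431; later segments buffered out of order.
Cumulative ACK = next expected in-order byte = 68306 + 1125 = 69431

69431


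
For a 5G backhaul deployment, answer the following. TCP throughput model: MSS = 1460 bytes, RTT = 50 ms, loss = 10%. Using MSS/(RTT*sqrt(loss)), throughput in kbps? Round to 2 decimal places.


Given: MSS = 1460 bytes, RTT = 50 ms, loss = 10%
RTT in seconds = 50 / 1000 = 0.05
Loss rate = 10% = 0.1
sqrt(loss) = sqrt(0.1) = 0.316227766017
Throughput (bytes/s) = 1460 / (0.05 * 0.316227766017) = 92338.5077
Throughput (kbps) = 92338.5077 * 8 / 1000 = 738.708061 -> 738.71 kbps (2 dp)

738.71


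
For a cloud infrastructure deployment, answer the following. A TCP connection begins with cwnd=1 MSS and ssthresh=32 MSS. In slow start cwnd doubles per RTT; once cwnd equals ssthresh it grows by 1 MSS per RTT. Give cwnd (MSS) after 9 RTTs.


RTT 0: cwnd = 1 MSS (initial)
RTT 1: cwnd = 2 MSS (slow start, doubled)
RTT 2: cwnd = 4 MSS (slow start, doubled)
RTT 3: cwnd = 8 MSS (slow start, doubled)
RTT 4: cwnd = 16 MSS (slow start, doubled)
RTT 5: cwnd = 32 MSS (slow start, doubled)
RTT 6: cwnd = 33 MSS (congestion avoidance, +1)
RTT 7: cwnd = 34 MSS (congestion avoidance, +1)
RTT 8: cwnd = 35 MSS (congestion avoidance, +1)
RTT 9: cwnd = 36 MSS (congestion avoidance, +1)

36


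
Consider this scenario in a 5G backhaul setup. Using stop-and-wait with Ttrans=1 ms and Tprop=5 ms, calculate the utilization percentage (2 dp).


Given: Ttrans = 1 ms, Tprop = 5 ms
RTT = 2 * Tprop = 2 * 5 = 10 ms
U = Ttrans / (Ttrans + RTT)
U = 1 / (1 + 10)
U = 1 / 11 = 0.090909
U% = 9.09%

9.09


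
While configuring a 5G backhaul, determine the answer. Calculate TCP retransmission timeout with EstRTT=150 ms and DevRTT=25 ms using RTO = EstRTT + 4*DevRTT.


Given: EstRTT = 150 ms, DevRTT = 25 ms
Timeout = EstRTT + 4 * DevRTT
4 * DevRTT = 4 * 25 = 100
Timeout = 150 + 100 = 250 ms

250


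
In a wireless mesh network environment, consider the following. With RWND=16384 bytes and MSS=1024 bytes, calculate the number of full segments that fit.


Given: RWND = 16384 bytes, MSS = 1024 bytes
Full segments = floor(RWND / MSS)
Full segments = floor(16384 / 1024)
Full segments = floor(16.0) = 16

16


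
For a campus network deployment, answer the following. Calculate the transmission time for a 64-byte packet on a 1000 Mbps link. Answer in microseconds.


Given: packet = 64 bytes, bandwidth = 1000 Mbps
Packet in bits = 64 * 8 = 512 bits
Bandwidth = 1000 * 10^6 = 1000000000 bps
Time = 512 / 1000000000 seconds
Time in us = 512 * 10^6 / 1000000000 = 0.512

0.512


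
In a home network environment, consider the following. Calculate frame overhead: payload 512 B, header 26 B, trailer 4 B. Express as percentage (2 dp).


Given: payload = 512 B, header = 26 B, trailer = 4 B
Overhead bytes = header + trailer = 26 + 4 = 30
Total frame = payload + overhead = 512 + 30 = 542
Overhead % = 30 / 542 * 100 = 5.5351% -> 5.54% (2 dp)

5.54


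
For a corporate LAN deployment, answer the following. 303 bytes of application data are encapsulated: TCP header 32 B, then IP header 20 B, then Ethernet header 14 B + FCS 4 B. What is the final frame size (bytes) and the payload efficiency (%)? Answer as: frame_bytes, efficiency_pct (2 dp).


TCP segment = 303 + 32 = 335 B
IP packet = 335 + 20 = 355 B
Ethernet frame = 355 + 14 + 4 = 373 B
Efficiency = app / frame = 303 / 373 = 0.812332 = 81.2332% -> 81.23% (2 dp)

373, 81.23


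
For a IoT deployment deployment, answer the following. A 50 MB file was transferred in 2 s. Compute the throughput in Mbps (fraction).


Given: file = 50 MB, time = 2 s
File in Mb = 50 * 8 = 400 Mb
Throughput = 400 / 2 Mbps
Throughput = 200 Mbps

200


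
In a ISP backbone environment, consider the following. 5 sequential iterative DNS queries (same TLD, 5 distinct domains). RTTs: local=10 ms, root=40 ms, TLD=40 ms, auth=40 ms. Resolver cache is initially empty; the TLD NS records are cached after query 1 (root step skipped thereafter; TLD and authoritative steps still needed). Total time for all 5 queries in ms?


Lookup 1 (cold cache): local + root + TLD + auth = 10 + 40 + 40 + 40 = 130 ms
Lookups 2..5 (TLD NS cached -> skip root; new domain -> still ask TLD and auth): local + TLD + auth = 10 + 40 + 40 = 90 ms each
Remaining 4 lookups: 4 * 90 = 360 ms
Total = 130 + 360 = 490 ms

490


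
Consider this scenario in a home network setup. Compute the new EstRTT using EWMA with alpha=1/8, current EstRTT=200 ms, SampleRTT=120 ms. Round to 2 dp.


Given: EstRTT = 200 ms, SampleRTT = 120 ms, alpha = 1/8
New EstRTT = (1 - alpha) * EstRTT + alpha * SampleRTT
(7/8) * 200 = 175
(1/8) * 120 = 15
New EstRTT = 175 + 15 = 190 ms -> 190.00 ms (2 dp)

190.00


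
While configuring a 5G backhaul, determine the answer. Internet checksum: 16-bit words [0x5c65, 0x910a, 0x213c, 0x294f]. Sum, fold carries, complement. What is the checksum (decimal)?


Given words: [0x5c65, 0x910a, 0x213c, 0x294f]
Step 1: Sum all words
Raw sum = 23653 + 37130 + 8508 + 10575 = 79866
Step 2: Fold carry: (14330 + 1) = 14331
One's complement = ~14331 & 0xFFFF = 51204

51204


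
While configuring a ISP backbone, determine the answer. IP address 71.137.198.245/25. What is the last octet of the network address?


Given: IP = 71.137.198.245, prefix = /25
Subnet mask = 255.255.255.128
Last octet of IP: 245
Last octet of mask: 128
Network last octet = 245 AND 128 = 128

128


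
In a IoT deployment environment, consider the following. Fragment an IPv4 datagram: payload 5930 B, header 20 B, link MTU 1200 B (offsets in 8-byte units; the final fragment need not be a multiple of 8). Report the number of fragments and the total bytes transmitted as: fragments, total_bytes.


Max data per non-final fragment = floor((MTU - header)/8)*8 = floor((1200 - 20)/8)*8 = floor(1180/8)*8 = 1176 B
Final fragment needs no 8-byte alignment: it can carry up to MTU - header = 1180 B
Non-final fragments needed = ceil((payload - 1180) / 1176) = ceil(4750/1176) = ceil(4.0391) = 5
Number of fragments = 5 + 1 = 6
Fragment sizes (data): 5 * 1176 B + 50 B (last, 50 <= 1180 OK)
Total bytes sent = payload + n_frags * header = 5930 + 6*20 = 5930 + 120 = 6050 B

6, 6050


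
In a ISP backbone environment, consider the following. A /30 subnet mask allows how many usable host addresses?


Given: subnet mask /30
Host bits = 32 - 30 = 2
Total addresses = 2^2 = 4
Usable hosts = 4 - 2 (network + broadcast) = 2

2


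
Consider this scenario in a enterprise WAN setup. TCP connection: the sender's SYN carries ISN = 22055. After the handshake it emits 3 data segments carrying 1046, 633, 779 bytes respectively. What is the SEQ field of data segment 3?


The SYN occupies sequence number ISN = 22055, so the first data byte is ISN + 1 = 22056.
SEQ of data segment i = (ISN + 1) + sum of payload sizes of segments 1..i-1.
Segment 1: SEQ = 22056, payload = 1046 bytes
Segment 2: SEQ = 23102, payload = 633 bytes
Segment 3: SEQ = 23735, payload = 779 bytes
SEQ of segment 3 = 22056 + 1046 + 633 = 23735

23735


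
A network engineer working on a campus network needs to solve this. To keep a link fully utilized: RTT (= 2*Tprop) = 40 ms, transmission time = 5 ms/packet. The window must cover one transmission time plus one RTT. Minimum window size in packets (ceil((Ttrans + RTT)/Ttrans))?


Given: Ttrans = 5 ms, RTT = 40 ms (= 2 * Tprop, Tprop = 20 ms)
Time until first ACK returns = Ttrans + RTT = 5 + 40 = 45 ms
Need W * Ttrans >= Ttrans + RTT  ->  W >= (Ttrans + RTT) / Ttrans
(Ttrans + RTT) / Ttrans = 45 / 5 = 9
W_min = ceil(9) = 9

9


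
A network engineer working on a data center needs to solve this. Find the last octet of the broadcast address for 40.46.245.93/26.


Given: IP = 40.46.245.93, prefix = /26
Host bits = 32 - 26 = 6
Network last octet = 93 AND mask = 64
Host part size = 2^6 - 1 = 63
Broadcast last octet = 64 OR 63 = 127

127


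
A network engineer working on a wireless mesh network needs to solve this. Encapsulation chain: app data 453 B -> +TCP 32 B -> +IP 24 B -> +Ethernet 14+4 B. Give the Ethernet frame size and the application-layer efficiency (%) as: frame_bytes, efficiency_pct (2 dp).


TCP segment = 453 + 32 = 485 B
IP packet = 485 + 24 = 509 B
Ethernet frame = 509 + 14 + 4 = 527 B
Efficiency = app / frame = 453 / 527 = 0.859583 = 85.9583% -> 85.96% (2 dp)

527, 85.96


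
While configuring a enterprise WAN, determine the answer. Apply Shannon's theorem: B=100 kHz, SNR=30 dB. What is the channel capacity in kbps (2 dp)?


Given: B = 100 kHz, SNR = 30 dB
SNR linear = 10^(30/10) = 1000
1 + SNR = 1001
log2(1001) = 9.9672262588
C = 100 * 1000 * 9.9672262588 = 996722.6259 bps
C = 996.722626 kbps -> 996.72 kbps (2 dp)

996.72


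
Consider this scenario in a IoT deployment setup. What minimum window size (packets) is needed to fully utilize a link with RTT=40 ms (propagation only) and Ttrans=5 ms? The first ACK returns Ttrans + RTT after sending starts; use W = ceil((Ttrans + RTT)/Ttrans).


Given: Ttrans = 5 ms, RTT = 40 ms (= 2 * Tprop, Tprop = 20 ms)
Time until first ACK returns = Ttrans + RTT = 5 + 40 = 45 ms
Need W * Ttrans >= Ttrans + RTT  ->  W >= (Ttrans + RTT) / Ttrans
(Ttrans + RTT) / Ttrans = 45 / 5 = 9
W_min = ceil(9) = 9

9


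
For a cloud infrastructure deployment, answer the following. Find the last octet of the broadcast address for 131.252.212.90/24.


Given: IP = 131.252.212.90, prefix = /24
Host bits = 32 - 24 = 8
Network last octet = 90 AND mask = 0
Host part size = 2^8 - 1 = 255
Broadcast last octet = 0 OR 255 = 255

255


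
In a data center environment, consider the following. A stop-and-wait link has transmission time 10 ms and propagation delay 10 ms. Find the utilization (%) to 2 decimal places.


Given: Ttrans = 10 ms, Tprop = 10 ms
RTT = 2 * Tprop = 2 * 10 = 20 ms
U = Ttrans / (Ttrans + RTT)
U = 10 / (10 + 20)
U = 10 / 30 = 0.333333
U% = 33.33%

33.33


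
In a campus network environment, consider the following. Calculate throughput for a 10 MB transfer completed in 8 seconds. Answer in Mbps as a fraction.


Given: file = 10 MB, time = 8 s
File in Mb = 10 * 8 = 80 Mb
Throughput = 80 / 8 Mbps
Throughput = 10 Mbps

10


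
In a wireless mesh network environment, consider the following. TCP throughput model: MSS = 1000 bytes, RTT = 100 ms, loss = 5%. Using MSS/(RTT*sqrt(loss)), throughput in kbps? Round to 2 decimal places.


Given: MSS = 1000 bytes, RTT = 100 ms, loss = 5%
RTT in seconds = 100 / 1000 = 0.1
Loss rate = 5% = 0.05
sqrt(loss) = sqrt(0.05) = 0.223606797750
Throughput (bytes/s) = 1000 / (0.1 * 0.223606797750) = 44721.3595
Throughput (kbps) = 44721.3595 * 8 / 1000 = 357.770876 -> 357.77 kbps (2 dp)

357.77


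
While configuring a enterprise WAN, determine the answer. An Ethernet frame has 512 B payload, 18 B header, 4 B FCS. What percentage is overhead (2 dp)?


Given: payload = 512 B, header = 18 B, trailer = 4 B
Overhead bytes = header + trailer = 18 + 4 = 22
Total frame = payload + overhead = 512 + 22 = 534
Overhead % = 22 / 534 * 100 = 4.1199% -> 4.12% (2 dp)

4.12


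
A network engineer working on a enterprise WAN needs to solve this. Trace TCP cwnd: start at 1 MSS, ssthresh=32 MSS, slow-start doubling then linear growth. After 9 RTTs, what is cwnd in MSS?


RTT 0: cwnd = 1 MSS (initial)
RTT 1: cwnd = 2 MSS (slow start, doubled)
RTT 2: cwnd = 4 MSS (slow start, doubled)
RTT 3: cwnd = 8 MSS (slow start, doubled)
RTT 4: cwnd = 16 MSS (slow start, doubled)
RTT 5: cwnd = 32 MSS (slow start, doubled)
RTT 6: cwnd = 33 MSS (congestion avoidance, +1)
RTT 7: cwnd = 34 MSS (congestion avoidance, +1)
RTT 8: cwnd = 35 MSS (congestion avoidance, +1)
RTT 9: cwnd = 36 MSS (congestion avoidance, +1)

36


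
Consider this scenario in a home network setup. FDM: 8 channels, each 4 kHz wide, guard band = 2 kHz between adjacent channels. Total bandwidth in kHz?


Given: 8 channels, 4 kHz each, guard = 2 kHz
Channel bandwidth = 8 * 4 = 32 kHz
Guard bands = 7 gaps * 2 kHz = 14 kHz
Total = 32 + 14 = 46 kHz

46


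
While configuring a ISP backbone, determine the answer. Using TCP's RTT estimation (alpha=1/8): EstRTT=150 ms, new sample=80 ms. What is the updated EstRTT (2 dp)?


Given: EstRTT = 150 ms, SampleRTT = 80 ms, alpha = 1/8
New EstRTT = (1 - alpha) * EstRTT + alpha * SampleRTT
(7/8) * 150 = 131.25
(1/8) * 80 = 10
New EstRTT = 131.25 + 10 = 141.25 ms -> 141.25 ms (2 dp)

141.25


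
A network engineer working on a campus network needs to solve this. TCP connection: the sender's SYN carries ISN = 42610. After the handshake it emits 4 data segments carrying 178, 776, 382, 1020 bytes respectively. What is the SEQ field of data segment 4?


The SYN occupies sequence number ISN = 42610, so the first data byte is ISN + 1 = 42611.
SEQ of data segment i = (ISN + 1) + sum of payload sizes of segments 1..i-1.
Segment 1: SEQ = 42611, payload = 178 bytes
Segment 2: SEQ = 42789, payload = 776 bytes
Segment 3: SEQ = 43565, payload = 382 bytes
Segment 4: SEQ = 43947, payload = 1020 bytes
SEQ of segment 4 = 42611 + 178 + 776 + 382 = 43947

43947


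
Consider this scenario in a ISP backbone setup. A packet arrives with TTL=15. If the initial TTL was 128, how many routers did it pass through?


Given: initial TTL = 128, received TTL = 15
Hops = initial TTL - received TTL
Hops = 128 - 15 = 113

113


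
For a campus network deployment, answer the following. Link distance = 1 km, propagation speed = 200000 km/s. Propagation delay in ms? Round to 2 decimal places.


Given: distance = 1 km, speed = 200000 km/s
Delay = distance / speed = 1 / 200000 seconds
Delay in ms = 1 * 1000 / 200000
Delay = 0.0050 ms
Rounded to 2 dp = 0.01 ms

0.01


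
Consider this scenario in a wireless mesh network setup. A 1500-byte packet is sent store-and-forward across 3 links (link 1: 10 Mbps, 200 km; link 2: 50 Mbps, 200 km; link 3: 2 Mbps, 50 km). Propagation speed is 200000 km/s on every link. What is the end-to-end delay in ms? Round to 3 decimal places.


Packet = 1500 bytes = 12000 bits. Store-and-forward: sum (t_trans + t_prop) per link.
Link 1: t_trans = 12000/(10*10^6) s = 1.2000 ms; t_prop = 200/200000 s = 1.0000 ms; subtotal = 2.2000 ms
Link 2: t_trans = 12000/(50*10^6) s = 0.2400 ms; t_prop = 200/200000 s = 1.0000 ms; subtotal = 1.2400 ms
Link 3: t_trans = 12000/(2*10^6) s = 6.0000 ms; t_prop = 50/200000 s = 0.2500 ms; subtotal = 6.2500 ms
End-to-end = 2.2000 + 1.2400 + 6.2500 = 9.6900 ms -> 9.690 ms (3 dp)

9.690


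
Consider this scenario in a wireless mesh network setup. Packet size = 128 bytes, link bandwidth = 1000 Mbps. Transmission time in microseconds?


Given: packet = 128 bytes, bandwidth = 1000 Mbps
Packet in bits = 128 * 8 = 1024 bits
Bandwidth = 1000 * 10^6 = 1000000000 bps
Time = 1024 / 1000000000 seconds
Time in us = 1024 * 10^6 / 1000000000 = 1.024

1.024


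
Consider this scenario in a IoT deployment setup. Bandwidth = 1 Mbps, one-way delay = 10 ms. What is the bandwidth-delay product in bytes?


Given: bandwidth = 1 Mbps, delay = 10 ms
BDP in bits = 1 * 10^6 * 10 / 1000
BDP in bits = 10000
BDP in bytes = 10000 / 8 = 1250

1250


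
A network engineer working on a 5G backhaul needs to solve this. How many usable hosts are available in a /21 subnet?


Given: subnet mask /21
Host bits = 32 - 21 = 11
Total addresses = 2^11 = 2048
Usable hosts = 2048 - 2 (network + broadcast) = 2046

2046


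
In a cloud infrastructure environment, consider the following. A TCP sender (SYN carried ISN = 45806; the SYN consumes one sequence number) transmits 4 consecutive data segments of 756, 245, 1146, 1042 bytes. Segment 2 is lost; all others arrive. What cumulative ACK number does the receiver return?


SYN uses sequence number 45806; first data byte = ISN + 1 = 45807.
Segment 1: SEQ = 45807, len = 756 B, covers [45807, 46562]
Segment 2: SEQ = 46563, len = 245 B, covers [46563, 46807] [LOST]
Segment 3: SEQ = 46808, len = 1146 B, covers [46808, 47953]
Segment 4: SEQ = 47954, len = 1042 B, covers [47954, 48995]
In-order data received: bytes [45807, 46562] (segments 1..1).
Segment 2 missing -> gap begins at byte 46563; later segments buffered out of order.
Cumulative ACK = next expected in-order byte = 45807 + 756 = 46563

46563


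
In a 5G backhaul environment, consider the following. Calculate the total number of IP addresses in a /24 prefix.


Given: CIDR prefix /24
Host bits = 32 - 24 = 8
Total addresses = 2^8 = 256

256


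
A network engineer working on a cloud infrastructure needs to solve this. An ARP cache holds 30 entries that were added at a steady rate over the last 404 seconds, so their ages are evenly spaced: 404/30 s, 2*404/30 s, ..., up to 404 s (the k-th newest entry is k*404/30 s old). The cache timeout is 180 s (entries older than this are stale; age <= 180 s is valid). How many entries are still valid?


Ages are k * 404/30 s for k = 1..30 (spacing = 13.4667 s).
Entry k is valid iff k * 404/30 <= 180 iff k <= 30 * 180 / 404 = 13.3663
n_valid = floor(13.3663) = 13
(n_stale = 30 - 13 = 17)

13


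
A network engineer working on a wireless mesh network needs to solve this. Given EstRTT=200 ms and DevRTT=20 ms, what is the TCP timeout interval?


Given: EstRTT = 200 ms, DevRTT = 20 ms
Timeout = EstRTT + 4 * DevRTT
4 * DevRTT = 4 * 20 = 80
Timeout = 200 + 80 = 280 ms

280


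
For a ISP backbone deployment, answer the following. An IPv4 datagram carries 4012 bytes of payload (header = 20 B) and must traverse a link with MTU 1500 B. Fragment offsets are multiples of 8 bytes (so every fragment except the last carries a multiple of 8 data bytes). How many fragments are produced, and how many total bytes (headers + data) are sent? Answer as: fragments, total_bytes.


Max data per non-final fragment = floor((MTU - header)/8)*8 = floor((1500 - 20)/8)*8 = floor(1480/8)*8 = 1480 B
Final fragment needs no 8-byte alignment: it can carry up to MTU - header = 1480 B
Non-final fragments needed = ceil((payload - 1480) / 1480) = ceil(2532/1480) = ceil(1.7108) = 2
Number of fragments = 2 + 1 = 3
Fragment sizes (data): 2 * 1480 B + 1052 B (last, 1052 <= 1480 OK)
Total bytes sent = payload + n_frags * header = 4012 + 3*20 = 4012 + 60 = 4072 B

3, 4072


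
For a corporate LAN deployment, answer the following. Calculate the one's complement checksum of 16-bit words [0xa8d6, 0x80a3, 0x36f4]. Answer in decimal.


Given words: [0xa8d6, 0x80a3, 0x36f4]
Step 1: Sum all words
Raw sum = 43222 + 32931 + 14068 = 90221
Step 2: Fold carry: (24685 + 1) = 24686
One's complement = ~24686 & 0xFFFF = 40849

40849


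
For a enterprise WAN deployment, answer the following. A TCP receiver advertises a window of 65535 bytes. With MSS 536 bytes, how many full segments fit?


Given: RWND = 65535 bytes, MSS = 536 bytes
Full segments = floor(RWND / MSS)
Full segments = floor(65535 / 536)
Full segments = floor(122.2668) = 122

122


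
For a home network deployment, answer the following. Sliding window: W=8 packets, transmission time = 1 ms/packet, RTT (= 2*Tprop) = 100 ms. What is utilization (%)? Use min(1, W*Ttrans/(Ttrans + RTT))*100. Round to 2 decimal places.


Given: W = 8, Ttrans = 1 ms, RTT = 100 ms (= 2 * Tprop, Tprop = 50 ms)
Cycle time = Ttrans + RTT = 1 + 100 = 101 ms (first packet sent until its ACK returns)
W * Ttrans = 8 * 1 = 8 ms of sending per cycle
W * Ttrans / (Ttrans + RTT) = 8 / 101 = 0.079208
U = min(1, 0.079208) = 0.079208
U% = 7.92%

7.92


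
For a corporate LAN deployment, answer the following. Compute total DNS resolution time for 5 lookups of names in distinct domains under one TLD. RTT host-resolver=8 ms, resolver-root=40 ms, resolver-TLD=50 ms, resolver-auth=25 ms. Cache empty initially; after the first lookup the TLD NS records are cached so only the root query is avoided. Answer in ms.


Lookup 1 (cold cache): local + root + TLD + auth = 8 + 40 + 50 + 25 = 123 ms
Lookups 2..5 (TLD NS cached -> skip root; new domain -> still ask TLD and auth): local + TLD + auth = 8 + 50 + 25 = 83 ms each
Remaining 4 lookups: 4 * 83 = 332 ms
Total = 123 + 332 = 455 ms

455


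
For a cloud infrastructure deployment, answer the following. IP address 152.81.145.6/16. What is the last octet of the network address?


Given: IP = 152.81.145.6, prefix = /16
Subnet mask = 255.255.0.0
Last octet of IP: 6
Last octet of mask: 0
Network last octet = 6 AND 0 = 0

0


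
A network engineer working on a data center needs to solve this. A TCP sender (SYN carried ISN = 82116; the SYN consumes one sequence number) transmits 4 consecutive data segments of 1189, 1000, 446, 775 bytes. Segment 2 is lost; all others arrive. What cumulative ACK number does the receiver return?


SYN uses sequence number 82116; first data byte = ISN + 1 = 82117.
Segment 1: SEQ = 82117, len = 1189 B, covers [82117, 83305]
Segment 2: SEQ = 83306, len = 1000 B, covers [83306, 84305] [LOST]
Segment 3: SEQ = 84306, len = 446 B, covers [84306, 84751]
Segment 4: SEQ = 84752, len = 775 B, covers [84752, 85526]
In-order data received: bytes [82117, 83305] (segments 1..1).
Segment 2 missing -> gap begins at byte 83306; later segments buffered out of order.
Cumulative ACK = next expected in-order byte = 82117 + 1189 = 83306

83306


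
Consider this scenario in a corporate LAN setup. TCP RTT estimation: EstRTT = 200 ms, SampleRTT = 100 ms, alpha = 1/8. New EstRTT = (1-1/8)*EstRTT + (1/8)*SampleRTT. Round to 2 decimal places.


Given: EstRTT = 200 ms, SampleRTT = 100 ms, alpha = 1/8
New EstRTT = (1 - alpha) * EstRTT + alpha * SampleRTT
(7/8) * 200 = 175
(1/8) * 100 = 12.5
New EstRTT = 175 + 12.5 = 187.5 ms -> 187.50 ms (2 dp)

187.50
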